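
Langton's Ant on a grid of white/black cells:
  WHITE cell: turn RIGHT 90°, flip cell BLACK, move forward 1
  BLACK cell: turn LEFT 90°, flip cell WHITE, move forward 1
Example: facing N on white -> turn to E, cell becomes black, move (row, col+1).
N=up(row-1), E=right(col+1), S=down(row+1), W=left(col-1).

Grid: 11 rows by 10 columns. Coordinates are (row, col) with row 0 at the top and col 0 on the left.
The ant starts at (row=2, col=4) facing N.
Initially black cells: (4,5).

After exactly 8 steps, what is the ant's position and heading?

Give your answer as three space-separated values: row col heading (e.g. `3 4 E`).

Step 1: on WHITE (2,4): turn R to E, flip to black, move to (2,5). |black|=2
Step 2: on WHITE (2,5): turn R to S, flip to black, move to (3,5). |black|=3
Step 3: on WHITE (3,5): turn R to W, flip to black, move to (3,4). |black|=4
Step 4: on WHITE (3,4): turn R to N, flip to black, move to (2,4). |black|=5
Step 5: on BLACK (2,4): turn L to W, flip to white, move to (2,3). |black|=4
Step 6: on WHITE (2,3): turn R to N, flip to black, move to (1,3). |black|=5
Step 7: on WHITE (1,3): turn R to E, flip to black, move to (1,4). |black|=6
Step 8: on WHITE (1,4): turn R to S, flip to black, move to (2,4). |black|=7

Answer: 2 4 S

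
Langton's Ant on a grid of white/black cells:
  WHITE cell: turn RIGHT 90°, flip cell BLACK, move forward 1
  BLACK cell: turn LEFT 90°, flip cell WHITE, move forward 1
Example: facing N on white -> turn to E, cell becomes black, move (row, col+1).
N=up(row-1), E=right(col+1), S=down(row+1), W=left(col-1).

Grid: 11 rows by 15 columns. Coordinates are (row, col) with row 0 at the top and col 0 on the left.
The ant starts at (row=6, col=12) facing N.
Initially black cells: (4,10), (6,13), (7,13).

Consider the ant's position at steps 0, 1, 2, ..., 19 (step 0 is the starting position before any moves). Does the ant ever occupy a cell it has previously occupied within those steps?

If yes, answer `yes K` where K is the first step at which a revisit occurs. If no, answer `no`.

Answer: yes 5

Derivation:
Step 1: on WHITE (6,12): turn R to E, flip to black, move to (6,13). |black|=4 — new cell
Step 2: on BLACK (6,13): turn L to N, flip to white, move to (5,13). |black|=3 — new cell
Step 3: on WHITE (5,13): turn R to E, flip to black, move to (5,14). |black|=4 — new cell
Step 4: on WHITE (5,14): turn R to S, flip to black, move to (6,14). |black|=5 — new cell
Step 5: on WHITE (6,14): turn R to W, flip to black, move to (6,13). |black|=6 — REVISIT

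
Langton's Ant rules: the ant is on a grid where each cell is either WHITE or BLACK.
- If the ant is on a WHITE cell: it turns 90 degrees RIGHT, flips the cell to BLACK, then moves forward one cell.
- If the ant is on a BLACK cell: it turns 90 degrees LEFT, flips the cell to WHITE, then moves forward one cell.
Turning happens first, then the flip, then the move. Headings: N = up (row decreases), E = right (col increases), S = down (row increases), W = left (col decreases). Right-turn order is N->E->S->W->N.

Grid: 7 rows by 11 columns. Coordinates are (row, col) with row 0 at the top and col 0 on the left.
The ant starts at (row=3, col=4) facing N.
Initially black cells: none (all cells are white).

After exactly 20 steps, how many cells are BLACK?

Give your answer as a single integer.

Step 1: on WHITE (3,4): turn R to E, flip to black, move to (3,5). |black|=1
Step 2: on WHITE (3,5): turn R to S, flip to black, move to (4,5). |black|=2
Step 3: on WHITE (4,5): turn R to W, flip to black, move to (4,4). |black|=3
Step 4: on WHITE (4,4): turn R to N, flip to black, move to (3,4). |black|=4
Step 5: on BLACK (3,4): turn L to W, flip to white, move to (3,3). |black|=3
Step 6: on WHITE (3,3): turn R to N, flip to black, move to (2,3). |black|=4
Step 7: on WHITE (2,3): turn R to E, flip to black, move to (2,4). |black|=5
Step 8: on WHITE (2,4): turn R to S, flip to black, move to (3,4). |black|=6
Step 9: on WHITE (3,4): turn R to W, flip to black, move to (3,3). |black|=7
Step 10: on BLACK (3,3): turn L to S, flip to white, move to (4,3). |black|=6
Step 11: on WHITE (4,3): turn R to W, flip to black, move to (4,2). |black|=7
Step 12: on WHITE (4,2): turn R to N, flip to black, move to (3,2). |black|=8
Step 13: on WHITE (3,2): turn R to E, flip to black, move to (3,3). |black|=9
Step 14: on WHITE (3,3): turn R to S, flip to black, move to (4,3). |black|=10
Step 15: on BLACK (4,3): turn L to E, flip to white, move to (4,4). |black|=9
Step 16: on BLACK (4,4): turn L to N, flip to white, move to (3,4). |black|=8
Step 17: on BLACK (3,4): turn L to W, flip to white, move to (3,3). |black|=7
Step 18: on BLACK (3,3): turn L to S, flip to white, move to (4,3). |black|=6
Step 19: on WHITE (4,3): turn R to W, flip to black, move to (4,2). |black|=7
Step 20: on BLACK (4,2): turn L to S, flip to white, move to (5,2). |black|=6

Answer: 6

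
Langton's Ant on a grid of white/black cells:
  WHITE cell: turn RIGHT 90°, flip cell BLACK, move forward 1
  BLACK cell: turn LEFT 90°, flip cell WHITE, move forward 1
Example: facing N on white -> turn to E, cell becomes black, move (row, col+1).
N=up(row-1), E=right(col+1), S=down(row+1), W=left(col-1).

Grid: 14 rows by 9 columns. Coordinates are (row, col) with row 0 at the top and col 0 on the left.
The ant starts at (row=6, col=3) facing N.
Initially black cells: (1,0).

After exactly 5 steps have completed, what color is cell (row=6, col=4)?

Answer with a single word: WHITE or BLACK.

Answer: BLACK

Derivation:
Step 1: on WHITE (6,3): turn R to E, flip to black, move to (6,4). |black|=2
Step 2: on WHITE (6,4): turn R to S, flip to black, move to (7,4). |black|=3
Step 3: on WHITE (7,4): turn R to W, flip to black, move to (7,3). |black|=4
Step 4: on WHITE (7,3): turn R to N, flip to black, move to (6,3). |black|=5
Step 5: on BLACK (6,3): turn L to W, flip to white, move to (6,2). |black|=4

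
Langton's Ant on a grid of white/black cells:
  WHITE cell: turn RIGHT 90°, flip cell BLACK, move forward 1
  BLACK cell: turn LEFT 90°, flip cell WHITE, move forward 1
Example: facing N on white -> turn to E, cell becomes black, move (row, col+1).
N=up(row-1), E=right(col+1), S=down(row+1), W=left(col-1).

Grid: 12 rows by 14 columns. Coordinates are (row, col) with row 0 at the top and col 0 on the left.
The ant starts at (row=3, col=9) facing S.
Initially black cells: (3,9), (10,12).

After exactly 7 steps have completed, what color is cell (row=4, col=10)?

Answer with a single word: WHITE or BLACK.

Answer: BLACK

Derivation:
Step 1: on BLACK (3,9): turn L to E, flip to white, move to (3,10). |black|=1
Step 2: on WHITE (3,10): turn R to S, flip to black, move to (4,10). |black|=2
Step 3: on WHITE (4,10): turn R to W, flip to black, move to (4,9). |black|=3
Step 4: on WHITE (4,9): turn R to N, flip to black, move to (3,9). |black|=4
Step 5: on WHITE (3,9): turn R to E, flip to black, move to (3,10). |black|=5
Step 6: on BLACK (3,10): turn L to N, flip to white, move to (2,10). |black|=4
Step 7: on WHITE (2,10): turn R to E, flip to black, move to (2,11). |black|=5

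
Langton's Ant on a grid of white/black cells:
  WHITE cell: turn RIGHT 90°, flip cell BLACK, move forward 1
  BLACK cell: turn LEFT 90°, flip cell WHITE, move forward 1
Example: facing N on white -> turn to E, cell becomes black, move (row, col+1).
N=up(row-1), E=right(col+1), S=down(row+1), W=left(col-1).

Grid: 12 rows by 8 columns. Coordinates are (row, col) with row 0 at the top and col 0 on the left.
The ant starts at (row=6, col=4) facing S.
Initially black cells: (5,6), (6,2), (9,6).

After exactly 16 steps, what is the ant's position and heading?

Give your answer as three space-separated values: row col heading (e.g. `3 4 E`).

Answer: 4 6 N

Derivation:
Step 1: on WHITE (6,4): turn R to W, flip to black, move to (6,3). |black|=4
Step 2: on WHITE (6,3): turn R to N, flip to black, move to (5,3). |black|=5
Step 3: on WHITE (5,3): turn R to E, flip to black, move to (5,4). |black|=6
Step 4: on WHITE (5,4): turn R to S, flip to black, move to (6,4). |black|=7
Step 5: on BLACK (6,4): turn L to E, flip to white, move to (6,5). |black|=6
Step 6: on WHITE (6,5): turn R to S, flip to black, move to (7,5). |black|=7
Step 7: on WHITE (7,5): turn R to W, flip to black, move to (7,4). |black|=8
Step 8: on WHITE (7,4): turn R to N, flip to black, move to (6,4). |black|=9
Step 9: on WHITE (6,4): turn R to E, flip to black, move to (6,5). |black|=10
Step 10: on BLACK (6,5): turn L to N, flip to white, move to (5,5). |black|=9
Step 11: on WHITE (5,5): turn R to E, flip to black, move to (5,6). |black|=10
Step 12: on BLACK (5,6): turn L to N, flip to white, move to (4,6). |black|=9
Step 13: on WHITE (4,6): turn R to E, flip to black, move to (4,7). |black|=10
Step 14: on WHITE (4,7): turn R to S, flip to black, move to (5,7). |black|=11
Step 15: on WHITE (5,7): turn R to W, flip to black, move to (5,6). |black|=12
Step 16: on WHITE (5,6): turn R to N, flip to black, move to (4,6). |black|=13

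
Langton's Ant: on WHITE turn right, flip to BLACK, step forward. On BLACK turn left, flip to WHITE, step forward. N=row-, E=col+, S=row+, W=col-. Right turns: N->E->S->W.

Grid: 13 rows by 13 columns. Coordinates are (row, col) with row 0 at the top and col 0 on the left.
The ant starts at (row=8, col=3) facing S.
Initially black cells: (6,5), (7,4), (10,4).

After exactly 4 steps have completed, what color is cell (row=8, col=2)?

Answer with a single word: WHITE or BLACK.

Step 1: on WHITE (8,3): turn R to W, flip to black, move to (8,2). |black|=4
Step 2: on WHITE (8,2): turn R to N, flip to black, move to (7,2). |black|=5
Step 3: on WHITE (7,2): turn R to E, flip to black, move to (7,3). |black|=6
Step 4: on WHITE (7,3): turn R to S, flip to black, move to (8,3). |black|=7

Answer: BLACK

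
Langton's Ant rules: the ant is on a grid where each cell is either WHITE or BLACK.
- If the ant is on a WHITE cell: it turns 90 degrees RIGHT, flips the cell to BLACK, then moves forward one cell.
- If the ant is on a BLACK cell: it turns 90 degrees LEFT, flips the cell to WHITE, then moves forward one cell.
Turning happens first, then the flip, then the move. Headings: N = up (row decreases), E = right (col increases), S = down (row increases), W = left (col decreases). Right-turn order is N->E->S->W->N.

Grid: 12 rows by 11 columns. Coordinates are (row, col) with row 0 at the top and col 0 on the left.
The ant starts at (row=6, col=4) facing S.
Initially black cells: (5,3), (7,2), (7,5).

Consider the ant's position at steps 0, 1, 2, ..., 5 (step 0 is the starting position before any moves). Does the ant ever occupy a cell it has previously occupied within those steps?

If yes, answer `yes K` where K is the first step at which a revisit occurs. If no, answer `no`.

Answer: no

Derivation:
Step 1: on WHITE (6,4): turn R to W, flip to black, move to (6,3). |black|=4 — new cell
Step 2: on WHITE (6,3): turn R to N, flip to black, move to (5,3). |black|=5 — new cell
Step 3: on BLACK (5,3): turn L to W, flip to white, move to (5,2). |black|=4 — new cell
Step 4: on WHITE (5,2): turn R to N, flip to black, move to (4,2). |black|=5 — new cell
Step 5: on WHITE (4,2): turn R to E, flip to black, move to (4,3). |black|=6 — new cell
No revisit within 5 steps.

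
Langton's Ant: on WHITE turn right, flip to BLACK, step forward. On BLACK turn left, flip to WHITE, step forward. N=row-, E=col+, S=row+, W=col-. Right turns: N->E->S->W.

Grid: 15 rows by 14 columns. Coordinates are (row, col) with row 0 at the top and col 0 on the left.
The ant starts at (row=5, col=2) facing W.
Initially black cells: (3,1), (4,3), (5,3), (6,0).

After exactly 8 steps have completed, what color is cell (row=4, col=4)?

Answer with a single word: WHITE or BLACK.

Answer: BLACK

Derivation:
Step 1: on WHITE (5,2): turn R to N, flip to black, move to (4,2). |black|=5
Step 2: on WHITE (4,2): turn R to E, flip to black, move to (4,3). |black|=6
Step 3: on BLACK (4,3): turn L to N, flip to white, move to (3,3). |black|=5
Step 4: on WHITE (3,3): turn R to E, flip to black, move to (3,4). |black|=6
Step 5: on WHITE (3,4): turn R to S, flip to black, move to (4,4). |black|=7
Step 6: on WHITE (4,4): turn R to W, flip to black, move to (4,3). |black|=8
Step 7: on WHITE (4,3): turn R to N, flip to black, move to (3,3). |black|=9
Step 8: on BLACK (3,3): turn L to W, flip to white, move to (3,2). |black|=8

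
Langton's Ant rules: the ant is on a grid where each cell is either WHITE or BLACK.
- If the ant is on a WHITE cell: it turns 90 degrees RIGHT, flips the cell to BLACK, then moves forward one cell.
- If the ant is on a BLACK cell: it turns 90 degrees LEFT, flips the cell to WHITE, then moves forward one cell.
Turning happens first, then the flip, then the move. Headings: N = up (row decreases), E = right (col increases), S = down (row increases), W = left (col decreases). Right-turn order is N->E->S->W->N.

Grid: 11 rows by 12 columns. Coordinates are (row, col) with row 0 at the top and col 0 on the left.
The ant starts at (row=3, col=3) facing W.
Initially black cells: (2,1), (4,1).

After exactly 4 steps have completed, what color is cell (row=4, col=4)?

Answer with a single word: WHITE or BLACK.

Answer: WHITE

Derivation:
Step 1: on WHITE (3,3): turn R to N, flip to black, move to (2,3). |black|=3
Step 2: on WHITE (2,3): turn R to E, flip to black, move to (2,4). |black|=4
Step 3: on WHITE (2,4): turn R to S, flip to black, move to (3,4). |black|=5
Step 4: on WHITE (3,4): turn R to W, flip to black, move to (3,3). |black|=6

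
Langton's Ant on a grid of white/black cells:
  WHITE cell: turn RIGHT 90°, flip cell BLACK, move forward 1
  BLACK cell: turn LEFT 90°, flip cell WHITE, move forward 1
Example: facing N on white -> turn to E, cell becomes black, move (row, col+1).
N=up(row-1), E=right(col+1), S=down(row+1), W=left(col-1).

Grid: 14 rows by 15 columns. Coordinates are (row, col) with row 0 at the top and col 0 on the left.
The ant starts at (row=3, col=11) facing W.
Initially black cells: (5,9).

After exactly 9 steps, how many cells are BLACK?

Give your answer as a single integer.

Step 1: on WHITE (3,11): turn R to N, flip to black, move to (2,11). |black|=2
Step 2: on WHITE (2,11): turn R to E, flip to black, move to (2,12). |black|=3
Step 3: on WHITE (2,12): turn R to S, flip to black, move to (3,12). |black|=4
Step 4: on WHITE (3,12): turn R to W, flip to black, move to (3,11). |black|=5
Step 5: on BLACK (3,11): turn L to S, flip to white, move to (4,11). |black|=4
Step 6: on WHITE (4,11): turn R to W, flip to black, move to (4,10). |black|=5
Step 7: on WHITE (4,10): turn R to N, flip to black, move to (3,10). |black|=6
Step 8: on WHITE (3,10): turn R to E, flip to black, move to (3,11). |black|=7
Step 9: on WHITE (3,11): turn R to S, flip to black, move to (4,11). |black|=8

Answer: 8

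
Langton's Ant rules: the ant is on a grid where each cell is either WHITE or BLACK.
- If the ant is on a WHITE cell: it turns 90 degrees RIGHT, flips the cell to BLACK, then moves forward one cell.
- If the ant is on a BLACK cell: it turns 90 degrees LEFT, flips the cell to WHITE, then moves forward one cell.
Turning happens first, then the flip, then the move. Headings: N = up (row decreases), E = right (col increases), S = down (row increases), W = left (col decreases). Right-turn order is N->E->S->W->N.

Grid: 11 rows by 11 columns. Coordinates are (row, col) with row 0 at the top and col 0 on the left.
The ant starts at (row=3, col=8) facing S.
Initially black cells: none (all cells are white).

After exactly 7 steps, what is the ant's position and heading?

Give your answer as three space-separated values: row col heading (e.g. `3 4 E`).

Answer: 4 8 W

Derivation:
Step 1: on WHITE (3,8): turn R to W, flip to black, move to (3,7). |black|=1
Step 2: on WHITE (3,7): turn R to N, flip to black, move to (2,7). |black|=2
Step 3: on WHITE (2,7): turn R to E, flip to black, move to (2,8). |black|=3
Step 4: on WHITE (2,8): turn R to S, flip to black, move to (3,8). |black|=4
Step 5: on BLACK (3,8): turn L to E, flip to white, move to (3,9). |black|=3
Step 6: on WHITE (3,9): turn R to S, flip to black, move to (4,9). |black|=4
Step 7: on WHITE (4,9): turn R to W, flip to black, move to (4,8). |black|=5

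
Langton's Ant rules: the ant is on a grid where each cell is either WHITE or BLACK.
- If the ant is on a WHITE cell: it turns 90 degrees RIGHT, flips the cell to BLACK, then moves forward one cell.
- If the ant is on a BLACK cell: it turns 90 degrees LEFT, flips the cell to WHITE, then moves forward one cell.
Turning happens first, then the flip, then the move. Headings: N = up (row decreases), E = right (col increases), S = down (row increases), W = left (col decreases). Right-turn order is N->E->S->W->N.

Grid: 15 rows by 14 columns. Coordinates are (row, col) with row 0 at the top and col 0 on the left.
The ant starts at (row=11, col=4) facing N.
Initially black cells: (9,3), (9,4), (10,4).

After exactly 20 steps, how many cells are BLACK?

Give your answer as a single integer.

Step 1: on WHITE (11,4): turn R to E, flip to black, move to (11,5). |black|=4
Step 2: on WHITE (11,5): turn R to S, flip to black, move to (12,5). |black|=5
Step 3: on WHITE (12,5): turn R to W, flip to black, move to (12,4). |black|=6
Step 4: on WHITE (12,4): turn R to N, flip to black, move to (11,4). |black|=7
Step 5: on BLACK (11,4): turn L to W, flip to white, move to (11,3). |black|=6
Step 6: on WHITE (11,3): turn R to N, flip to black, move to (10,3). |black|=7
Step 7: on WHITE (10,3): turn R to E, flip to black, move to (10,4). |black|=8
Step 8: on BLACK (10,4): turn L to N, flip to white, move to (9,4). |black|=7
Step 9: on BLACK (9,4): turn L to W, flip to white, move to (9,3). |black|=6
Step 10: on BLACK (9,3): turn L to S, flip to white, move to (10,3). |black|=5
Step 11: on BLACK (10,3): turn L to E, flip to white, move to (10,4). |black|=4
Step 12: on WHITE (10,4): turn R to S, flip to black, move to (11,4). |black|=5
Step 13: on WHITE (11,4): turn R to W, flip to black, move to (11,3). |black|=6
Step 14: on BLACK (11,3): turn L to S, flip to white, move to (12,3). |black|=5
Step 15: on WHITE (12,3): turn R to W, flip to black, move to (12,2). |black|=6
Step 16: on WHITE (12,2): turn R to N, flip to black, move to (11,2). |black|=7
Step 17: on WHITE (11,2): turn R to E, flip to black, move to (11,3). |black|=8
Step 18: on WHITE (11,3): turn R to S, flip to black, move to (12,3). |black|=9
Step 19: on BLACK (12,3): turn L to E, flip to white, move to (12,4). |black|=8
Step 20: on BLACK (12,4): turn L to N, flip to white, move to (11,4). |black|=7

Answer: 7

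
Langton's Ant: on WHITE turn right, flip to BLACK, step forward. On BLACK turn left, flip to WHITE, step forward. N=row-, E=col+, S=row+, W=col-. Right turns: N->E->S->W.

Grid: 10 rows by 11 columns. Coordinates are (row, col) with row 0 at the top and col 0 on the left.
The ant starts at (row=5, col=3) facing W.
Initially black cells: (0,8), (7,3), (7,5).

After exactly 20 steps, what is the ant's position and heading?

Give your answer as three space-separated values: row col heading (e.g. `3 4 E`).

Answer: 9 3 W

Derivation:
Step 1: on WHITE (5,3): turn R to N, flip to black, move to (4,3). |black|=4
Step 2: on WHITE (4,3): turn R to E, flip to black, move to (4,4). |black|=5
Step 3: on WHITE (4,4): turn R to S, flip to black, move to (5,4). |black|=6
Step 4: on WHITE (5,4): turn R to W, flip to black, move to (5,3). |black|=7
Step 5: on BLACK (5,3): turn L to S, flip to white, move to (6,3). |black|=6
Step 6: on WHITE (6,3): turn R to W, flip to black, move to (6,2). |black|=7
Step 7: on WHITE (6,2): turn R to N, flip to black, move to (5,2). |black|=8
Step 8: on WHITE (5,2): turn R to E, flip to black, move to (5,3). |black|=9
Step 9: on WHITE (5,3): turn R to S, flip to black, move to (6,3). |black|=10
Step 10: on BLACK (6,3): turn L to E, flip to white, move to (6,4). |black|=9
Step 11: on WHITE (6,4): turn R to S, flip to black, move to (7,4). |black|=10
Step 12: on WHITE (7,4): turn R to W, flip to black, move to (7,3). |black|=11
Step 13: on BLACK (7,3): turn L to S, flip to white, move to (8,3). |black|=10
Step 14: on WHITE (8,3): turn R to W, flip to black, move to (8,2). |black|=11
Step 15: on WHITE (8,2): turn R to N, flip to black, move to (7,2). |black|=12
Step 16: on WHITE (7,2): turn R to E, flip to black, move to (7,3). |black|=13
Step 17: on WHITE (7,3): turn R to S, flip to black, move to (8,3). |black|=14
Step 18: on BLACK (8,3): turn L to E, flip to white, move to (8,4). |black|=13
Step 19: on WHITE (8,4): turn R to S, flip to black, move to (9,4). |black|=14
Step 20: on WHITE (9,4): turn R to W, flip to black, move to (9,3). |black|=15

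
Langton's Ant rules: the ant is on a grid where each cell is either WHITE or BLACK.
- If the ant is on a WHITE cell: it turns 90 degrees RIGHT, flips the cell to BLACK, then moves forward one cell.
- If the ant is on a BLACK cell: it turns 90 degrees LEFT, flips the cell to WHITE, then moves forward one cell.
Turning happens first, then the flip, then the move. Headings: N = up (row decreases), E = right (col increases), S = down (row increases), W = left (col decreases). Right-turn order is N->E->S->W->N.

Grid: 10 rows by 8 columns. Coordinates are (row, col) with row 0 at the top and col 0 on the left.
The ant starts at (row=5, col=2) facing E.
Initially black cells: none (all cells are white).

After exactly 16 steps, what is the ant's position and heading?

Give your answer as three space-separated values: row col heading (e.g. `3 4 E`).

Answer: 5 2 E

Derivation:
Step 1: on WHITE (5,2): turn R to S, flip to black, move to (6,2). |black|=1
Step 2: on WHITE (6,2): turn R to W, flip to black, move to (6,1). |black|=2
Step 3: on WHITE (6,1): turn R to N, flip to black, move to (5,1). |black|=3
Step 4: on WHITE (5,1): turn R to E, flip to black, move to (5,2). |black|=4
Step 5: on BLACK (5,2): turn L to N, flip to white, move to (4,2). |black|=3
Step 6: on WHITE (4,2): turn R to E, flip to black, move to (4,3). |black|=4
Step 7: on WHITE (4,3): turn R to S, flip to black, move to (5,3). |black|=5
Step 8: on WHITE (5,3): turn R to W, flip to black, move to (5,2). |black|=6
Step 9: on WHITE (5,2): turn R to N, flip to black, move to (4,2). |black|=7
Step 10: on BLACK (4,2): turn L to W, flip to white, move to (4,1). |black|=6
Step 11: on WHITE (4,1): turn R to N, flip to black, move to (3,1). |black|=7
Step 12: on WHITE (3,1): turn R to E, flip to black, move to (3,2). |black|=8
Step 13: on WHITE (3,2): turn R to S, flip to black, move to (4,2). |black|=9
Step 14: on WHITE (4,2): turn R to W, flip to black, move to (4,1). |black|=10
Step 15: on BLACK (4,1): turn L to S, flip to white, move to (5,1). |black|=9
Step 16: on BLACK (5,1): turn L to E, flip to white, move to (5,2). |black|=8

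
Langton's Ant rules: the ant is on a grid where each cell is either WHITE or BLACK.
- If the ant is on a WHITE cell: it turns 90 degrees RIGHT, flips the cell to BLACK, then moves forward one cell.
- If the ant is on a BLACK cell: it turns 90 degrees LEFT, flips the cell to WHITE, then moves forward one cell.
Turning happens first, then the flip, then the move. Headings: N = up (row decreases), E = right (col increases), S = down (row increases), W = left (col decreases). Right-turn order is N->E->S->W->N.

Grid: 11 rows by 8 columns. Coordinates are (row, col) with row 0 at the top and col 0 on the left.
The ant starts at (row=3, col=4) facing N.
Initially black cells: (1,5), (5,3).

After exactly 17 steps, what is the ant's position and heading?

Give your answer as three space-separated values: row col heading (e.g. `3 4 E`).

Answer: 3 3 W

Derivation:
Step 1: on WHITE (3,4): turn R to E, flip to black, move to (3,5). |black|=3
Step 2: on WHITE (3,5): turn R to S, flip to black, move to (4,5). |black|=4
Step 3: on WHITE (4,5): turn R to W, flip to black, move to (4,4). |black|=5
Step 4: on WHITE (4,4): turn R to N, flip to black, move to (3,4). |black|=6
Step 5: on BLACK (3,4): turn L to W, flip to white, move to (3,3). |black|=5
Step 6: on WHITE (3,3): turn R to N, flip to black, move to (2,3). |black|=6
Step 7: on WHITE (2,3): turn R to E, flip to black, move to (2,4). |black|=7
Step 8: on WHITE (2,4): turn R to S, flip to black, move to (3,4). |black|=8
Step 9: on WHITE (3,4): turn R to W, flip to black, move to (3,3). |black|=9
Step 10: on BLACK (3,3): turn L to S, flip to white, move to (4,3). |black|=8
Step 11: on WHITE (4,3): turn R to W, flip to black, move to (4,2). |black|=9
Step 12: on WHITE (4,2): turn R to N, flip to black, move to (3,2). |black|=10
Step 13: on WHITE (3,2): turn R to E, flip to black, move to (3,3). |black|=11
Step 14: on WHITE (3,3): turn R to S, flip to black, move to (4,3). |black|=12
Step 15: on BLACK (4,3): turn L to E, flip to white, move to (4,4). |black|=11
Step 16: on BLACK (4,4): turn L to N, flip to white, move to (3,4). |black|=10
Step 17: on BLACK (3,4): turn L to W, flip to white, move to (3,3). |black|=9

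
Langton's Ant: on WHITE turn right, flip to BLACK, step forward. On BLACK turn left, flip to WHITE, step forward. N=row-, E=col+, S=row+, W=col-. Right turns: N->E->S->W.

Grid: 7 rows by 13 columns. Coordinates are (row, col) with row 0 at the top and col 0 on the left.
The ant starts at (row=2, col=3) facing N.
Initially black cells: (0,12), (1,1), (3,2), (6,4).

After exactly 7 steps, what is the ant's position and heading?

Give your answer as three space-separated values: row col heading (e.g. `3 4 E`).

Step 1: on WHITE (2,3): turn R to E, flip to black, move to (2,4). |black|=5
Step 2: on WHITE (2,4): turn R to S, flip to black, move to (3,4). |black|=6
Step 3: on WHITE (3,4): turn R to W, flip to black, move to (3,3). |black|=7
Step 4: on WHITE (3,3): turn R to N, flip to black, move to (2,3). |black|=8
Step 5: on BLACK (2,3): turn L to W, flip to white, move to (2,2). |black|=7
Step 6: on WHITE (2,2): turn R to N, flip to black, move to (1,2). |black|=8
Step 7: on WHITE (1,2): turn R to E, flip to black, move to (1,3). |black|=9

Answer: 1 3 E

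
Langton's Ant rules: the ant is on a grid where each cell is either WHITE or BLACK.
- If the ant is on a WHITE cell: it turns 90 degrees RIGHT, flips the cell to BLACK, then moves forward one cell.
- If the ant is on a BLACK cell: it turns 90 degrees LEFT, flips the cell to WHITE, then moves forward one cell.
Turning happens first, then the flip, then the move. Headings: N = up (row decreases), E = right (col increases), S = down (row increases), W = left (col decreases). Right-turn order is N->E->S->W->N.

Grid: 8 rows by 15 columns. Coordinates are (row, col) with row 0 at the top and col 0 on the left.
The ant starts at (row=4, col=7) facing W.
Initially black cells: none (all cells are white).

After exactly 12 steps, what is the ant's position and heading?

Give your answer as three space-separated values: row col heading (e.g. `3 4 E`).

Answer: 6 7 W

Derivation:
Step 1: on WHITE (4,7): turn R to N, flip to black, move to (3,7). |black|=1
Step 2: on WHITE (3,7): turn R to E, flip to black, move to (3,8). |black|=2
Step 3: on WHITE (3,8): turn R to S, flip to black, move to (4,8). |black|=3
Step 4: on WHITE (4,8): turn R to W, flip to black, move to (4,7). |black|=4
Step 5: on BLACK (4,7): turn L to S, flip to white, move to (5,7). |black|=3
Step 6: on WHITE (5,7): turn R to W, flip to black, move to (5,6). |black|=4
Step 7: on WHITE (5,6): turn R to N, flip to black, move to (4,6). |black|=5
Step 8: on WHITE (4,6): turn R to E, flip to black, move to (4,7). |black|=6
Step 9: on WHITE (4,7): turn R to S, flip to black, move to (5,7). |black|=7
Step 10: on BLACK (5,7): turn L to E, flip to white, move to (5,8). |black|=6
Step 11: on WHITE (5,8): turn R to S, flip to black, move to (6,8). |black|=7
Step 12: on WHITE (6,8): turn R to W, flip to black, move to (6,7). |black|=8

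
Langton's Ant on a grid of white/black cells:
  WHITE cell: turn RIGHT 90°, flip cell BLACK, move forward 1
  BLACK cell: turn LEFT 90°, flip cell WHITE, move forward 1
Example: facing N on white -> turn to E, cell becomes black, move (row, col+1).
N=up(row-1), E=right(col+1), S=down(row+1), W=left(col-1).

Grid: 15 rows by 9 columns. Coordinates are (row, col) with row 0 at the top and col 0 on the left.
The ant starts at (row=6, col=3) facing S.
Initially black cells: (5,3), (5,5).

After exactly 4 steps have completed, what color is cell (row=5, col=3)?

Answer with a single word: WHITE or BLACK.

Answer: WHITE

Derivation:
Step 1: on WHITE (6,3): turn R to W, flip to black, move to (6,2). |black|=3
Step 2: on WHITE (6,2): turn R to N, flip to black, move to (5,2). |black|=4
Step 3: on WHITE (5,2): turn R to E, flip to black, move to (5,3). |black|=5
Step 4: on BLACK (5,3): turn L to N, flip to white, move to (4,3). |black|=4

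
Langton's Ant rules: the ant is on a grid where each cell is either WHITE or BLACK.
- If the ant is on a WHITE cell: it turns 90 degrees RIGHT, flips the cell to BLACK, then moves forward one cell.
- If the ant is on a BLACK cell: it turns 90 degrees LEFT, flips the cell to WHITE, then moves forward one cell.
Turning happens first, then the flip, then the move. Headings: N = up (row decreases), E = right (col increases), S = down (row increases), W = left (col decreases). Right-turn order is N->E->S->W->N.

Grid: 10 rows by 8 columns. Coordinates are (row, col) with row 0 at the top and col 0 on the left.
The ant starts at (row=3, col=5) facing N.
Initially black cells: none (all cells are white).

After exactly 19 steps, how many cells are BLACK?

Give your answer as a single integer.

Step 1: on WHITE (3,5): turn R to E, flip to black, move to (3,6). |black|=1
Step 2: on WHITE (3,6): turn R to S, flip to black, move to (4,6). |black|=2
Step 3: on WHITE (4,6): turn R to W, flip to black, move to (4,5). |black|=3
Step 4: on WHITE (4,5): turn R to N, flip to black, move to (3,5). |black|=4
Step 5: on BLACK (3,5): turn L to W, flip to white, move to (3,4). |black|=3
Step 6: on WHITE (3,4): turn R to N, flip to black, move to (2,4). |black|=4
Step 7: on WHITE (2,4): turn R to E, flip to black, move to (2,5). |black|=5
Step 8: on WHITE (2,5): turn R to S, flip to black, move to (3,5). |black|=6
Step 9: on WHITE (3,5): turn R to W, flip to black, move to (3,4). |black|=7
Step 10: on BLACK (3,4): turn L to S, flip to white, move to (4,4). |black|=6
Step 11: on WHITE (4,4): turn R to W, flip to black, move to (4,3). |black|=7
Step 12: on WHITE (4,3): turn R to N, flip to black, move to (3,3). |black|=8
Step 13: on WHITE (3,3): turn R to E, flip to black, move to (3,4). |black|=9
Step 14: on WHITE (3,4): turn R to S, flip to black, move to (4,4). |black|=10
Step 15: on BLACK (4,4): turn L to E, flip to white, move to (4,5). |black|=9
Step 16: on BLACK (4,5): turn L to N, flip to white, move to (3,5). |black|=8
Step 17: on BLACK (3,5): turn L to W, flip to white, move to (3,4). |black|=7
Step 18: on BLACK (3,4): turn L to S, flip to white, move to (4,4). |black|=6
Step 19: on WHITE (4,4): turn R to W, flip to black, move to (4,3). |black|=7

Answer: 7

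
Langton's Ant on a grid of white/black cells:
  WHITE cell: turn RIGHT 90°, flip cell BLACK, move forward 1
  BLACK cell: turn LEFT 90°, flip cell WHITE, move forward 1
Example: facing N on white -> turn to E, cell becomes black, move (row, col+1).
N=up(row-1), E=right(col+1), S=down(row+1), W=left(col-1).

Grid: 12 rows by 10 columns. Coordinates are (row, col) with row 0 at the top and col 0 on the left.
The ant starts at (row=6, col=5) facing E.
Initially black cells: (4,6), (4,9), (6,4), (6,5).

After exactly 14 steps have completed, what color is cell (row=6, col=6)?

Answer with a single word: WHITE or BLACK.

Answer: BLACK

Derivation:
Step 1: on BLACK (6,5): turn L to N, flip to white, move to (5,5). |black|=3
Step 2: on WHITE (5,5): turn R to E, flip to black, move to (5,6). |black|=4
Step 3: on WHITE (5,6): turn R to S, flip to black, move to (6,6). |black|=5
Step 4: on WHITE (6,6): turn R to W, flip to black, move to (6,5). |black|=6
Step 5: on WHITE (6,5): turn R to N, flip to black, move to (5,5). |black|=7
Step 6: on BLACK (5,5): turn L to W, flip to white, move to (5,4). |black|=6
Step 7: on WHITE (5,4): turn R to N, flip to black, move to (4,4). |black|=7
Step 8: on WHITE (4,4): turn R to E, flip to black, move to (4,5). |black|=8
Step 9: on WHITE (4,5): turn R to S, flip to black, move to (5,5). |black|=9
Step 10: on WHITE (5,5): turn R to W, flip to black, move to (5,4). |black|=10
Step 11: on BLACK (5,4): turn L to S, flip to white, move to (6,4). |black|=9
Step 12: on BLACK (6,4): turn L to E, flip to white, move to (6,5). |black|=8
Step 13: on BLACK (6,5): turn L to N, flip to white, move to (5,5). |black|=7
Step 14: on BLACK (5,5): turn L to W, flip to white, move to (5,4). |black|=6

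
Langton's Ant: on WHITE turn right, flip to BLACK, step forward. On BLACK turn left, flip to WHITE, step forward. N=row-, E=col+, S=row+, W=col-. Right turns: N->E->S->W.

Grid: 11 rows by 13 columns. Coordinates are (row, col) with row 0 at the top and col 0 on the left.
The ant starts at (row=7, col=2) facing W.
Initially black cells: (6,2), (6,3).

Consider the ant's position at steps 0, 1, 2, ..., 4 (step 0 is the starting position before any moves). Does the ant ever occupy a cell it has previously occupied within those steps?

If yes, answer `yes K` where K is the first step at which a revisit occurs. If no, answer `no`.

Step 1: on WHITE (7,2): turn R to N, flip to black, move to (6,2). |black|=3 — new cell
Step 2: on BLACK (6,2): turn L to W, flip to white, move to (6,1). |black|=2 — new cell
Step 3: on WHITE (6,1): turn R to N, flip to black, move to (5,1). |black|=3 — new cell
Step 4: on WHITE (5,1): turn R to E, flip to black, move to (5,2). |black|=4 — new cell
No revisit within 4 steps.

Answer: no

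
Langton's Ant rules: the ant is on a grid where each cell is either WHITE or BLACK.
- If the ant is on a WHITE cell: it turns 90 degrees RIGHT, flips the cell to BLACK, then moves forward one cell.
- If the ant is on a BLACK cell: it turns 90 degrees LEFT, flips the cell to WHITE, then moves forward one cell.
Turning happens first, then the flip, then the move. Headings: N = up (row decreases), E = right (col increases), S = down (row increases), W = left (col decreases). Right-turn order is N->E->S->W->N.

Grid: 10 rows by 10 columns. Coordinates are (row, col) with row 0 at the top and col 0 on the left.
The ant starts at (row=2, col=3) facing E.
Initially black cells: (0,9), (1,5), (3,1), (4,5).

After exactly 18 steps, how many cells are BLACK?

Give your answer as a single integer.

Answer: 10

Derivation:
Step 1: on WHITE (2,3): turn R to S, flip to black, move to (3,3). |black|=5
Step 2: on WHITE (3,3): turn R to W, flip to black, move to (3,2). |black|=6
Step 3: on WHITE (3,2): turn R to N, flip to black, move to (2,2). |black|=7
Step 4: on WHITE (2,2): turn R to E, flip to black, move to (2,3). |black|=8
Step 5: on BLACK (2,3): turn L to N, flip to white, move to (1,3). |black|=7
Step 6: on WHITE (1,3): turn R to E, flip to black, move to (1,4). |black|=8
Step 7: on WHITE (1,4): turn R to S, flip to black, move to (2,4). |black|=9
Step 8: on WHITE (2,4): turn R to W, flip to black, move to (2,3). |black|=10
Step 9: on WHITE (2,3): turn R to N, flip to black, move to (1,3). |black|=11
Step 10: on BLACK (1,3): turn L to W, flip to white, move to (1,2). |black|=10
Step 11: on WHITE (1,2): turn R to N, flip to black, move to (0,2). |black|=11
Step 12: on WHITE (0,2): turn R to E, flip to black, move to (0,3). |black|=12
Step 13: on WHITE (0,3): turn R to S, flip to black, move to (1,3). |black|=13
Step 14: on WHITE (1,3): turn R to W, flip to black, move to (1,2). |black|=14
Step 15: on BLACK (1,2): turn L to S, flip to white, move to (2,2). |black|=13
Step 16: on BLACK (2,2): turn L to E, flip to white, move to (2,3). |black|=12
Step 17: on BLACK (2,3): turn L to N, flip to white, move to (1,3). |black|=11
Step 18: on BLACK (1,3): turn L to W, flip to white, move to (1,2). |black|=10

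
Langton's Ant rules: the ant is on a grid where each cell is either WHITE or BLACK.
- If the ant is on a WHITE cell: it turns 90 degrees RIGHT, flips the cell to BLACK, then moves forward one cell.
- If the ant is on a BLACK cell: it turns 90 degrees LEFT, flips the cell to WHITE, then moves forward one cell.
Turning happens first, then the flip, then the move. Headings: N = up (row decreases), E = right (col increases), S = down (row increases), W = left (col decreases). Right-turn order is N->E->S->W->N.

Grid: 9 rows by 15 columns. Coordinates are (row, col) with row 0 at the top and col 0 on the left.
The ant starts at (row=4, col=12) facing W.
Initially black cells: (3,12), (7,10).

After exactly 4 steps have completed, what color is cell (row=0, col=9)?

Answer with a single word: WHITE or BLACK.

Step 1: on WHITE (4,12): turn R to N, flip to black, move to (3,12). |black|=3
Step 2: on BLACK (3,12): turn L to W, flip to white, move to (3,11). |black|=2
Step 3: on WHITE (3,11): turn R to N, flip to black, move to (2,11). |black|=3
Step 4: on WHITE (2,11): turn R to E, flip to black, move to (2,12). |black|=4

Answer: WHITE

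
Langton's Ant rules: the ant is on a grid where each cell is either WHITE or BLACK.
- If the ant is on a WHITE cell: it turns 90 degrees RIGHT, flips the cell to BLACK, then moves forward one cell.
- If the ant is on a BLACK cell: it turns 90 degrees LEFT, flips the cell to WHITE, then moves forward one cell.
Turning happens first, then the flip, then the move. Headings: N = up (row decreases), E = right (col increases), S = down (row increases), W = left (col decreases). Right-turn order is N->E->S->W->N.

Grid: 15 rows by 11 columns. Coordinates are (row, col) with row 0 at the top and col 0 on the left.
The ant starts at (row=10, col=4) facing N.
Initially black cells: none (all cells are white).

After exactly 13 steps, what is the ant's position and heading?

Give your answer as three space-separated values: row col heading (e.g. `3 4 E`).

Answer: 10 3 E

Derivation:
Step 1: on WHITE (10,4): turn R to E, flip to black, move to (10,5). |black|=1
Step 2: on WHITE (10,5): turn R to S, flip to black, move to (11,5). |black|=2
Step 3: on WHITE (11,5): turn R to W, flip to black, move to (11,4). |black|=3
Step 4: on WHITE (11,4): turn R to N, flip to black, move to (10,4). |black|=4
Step 5: on BLACK (10,4): turn L to W, flip to white, move to (10,3). |black|=3
Step 6: on WHITE (10,3): turn R to N, flip to black, move to (9,3). |black|=4
Step 7: on WHITE (9,3): turn R to E, flip to black, move to (9,4). |black|=5
Step 8: on WHITE (9,4): turn R to S, flip to black, move to (10,4). |black|=6
Step 9: on WHITE (10,4): turn R to W, flip to black, move to (10,3). |black|=7
Step 10: on BLACK (10,3): turn L to S, flip to white, move to (11,3). |black|=6
Step 11: on WHITE (11,3): turn R to W, flip to black, move to (11,2). |black|=7
Step 12: on WHITE (11,2): turn R to N, flip to black, move to (10,2). |black|=8
Step 13: on WHITE (10,2): turn R to E, flip to black, move to (10,3). |black|=9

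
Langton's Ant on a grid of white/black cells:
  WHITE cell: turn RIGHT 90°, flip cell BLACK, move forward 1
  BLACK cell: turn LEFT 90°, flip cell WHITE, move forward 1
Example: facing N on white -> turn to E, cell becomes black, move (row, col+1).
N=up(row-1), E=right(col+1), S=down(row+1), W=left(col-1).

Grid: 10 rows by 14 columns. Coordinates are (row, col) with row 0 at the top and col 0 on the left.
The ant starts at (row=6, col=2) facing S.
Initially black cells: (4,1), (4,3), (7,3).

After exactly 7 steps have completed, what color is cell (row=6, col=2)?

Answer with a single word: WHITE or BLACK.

Answer: WHITE

Derivation:
Step 1: on WHITE (6,2): turn R to W, flip to black, move to (6,1). |black|=4
Step 2: on WHITE (6,1): turn R to N, flip to black, move to (5,1). |black|=5
Step 3: on WHITE (5,1): turn R to E, flip to black, move to (5,2). |black|=6
Step 4: on WHITE (5,2): turn R to S, flip to black, move to (6,2). |black|=7
Step 5: on BLACK (6,2): turn L to E, flip to white, move to (6,3). |black|=6
Step 6: on WHITE (6,3): turn R to S, flip to black, move to (7,3). |black|=7
Step 7: on BLACK (7,3): turn L to E, flip to white, move to (7,4). |black|=6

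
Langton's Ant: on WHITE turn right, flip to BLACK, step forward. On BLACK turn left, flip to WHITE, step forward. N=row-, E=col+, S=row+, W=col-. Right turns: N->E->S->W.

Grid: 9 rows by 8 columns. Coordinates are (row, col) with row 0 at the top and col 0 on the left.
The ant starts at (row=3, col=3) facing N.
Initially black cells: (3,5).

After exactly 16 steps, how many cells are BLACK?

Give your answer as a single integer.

Answer: 9

Derivation:
Step 1: on WHITE (3,3): turn R to E, flip to black, move to (3,4). |black|=2
Step 2: on WHITE (3,4): turn R to S, flip to black, move to (4,4). |black|=3
Step 3: on WHITE (4,4): turn R to W, flip to black, move to (4,3). |black|=4
Step 4: on WHITE (4,3): turn R to N, flip to black, move to (3,3). |black|=5
Step 5: on BLACK (3,3): turn L to W, flip to white, move to (3,2). |black|=4
Step 6: on WHITE (3,2): turn R to N, flip to black, move to (2,2). |black|=5
Step 7: on WHITE (2,2): turn R to E, flip to black, move to (2,3). |black|=6
Step 8: on WHITE (2,3): turn R to S, flip to black, move to (3,3). |black|=7
Step 9: on WHITE (3,3): turn R to W, flip to black, move to (3,2). |black|=8
Step 10: on BLACK (3,2): turn L to S, flip to white, move to (4,2). |black|=7
Step 11: on WHITE (4,2): turn R to W, flip to black, move to (4,1). |black|=8
Step 12: on WHITE (4,1): turn R to N, flip to black, move to (3,1). |black|=9
Step 13: on WHITE (3,1): turn R to E, flip to black, move to (3,2). |black|=10
Step 14: on WHITE (3,2): turn R to S, flip to black, move to (4,2). |black|=11
Step 15: on BLACK (4,2): turn L to E, flip to white, move to (4,3). |black|=10
Step 16: on BLACK (4,3): turn L to N, flip to white, move to (3,3). |black|=9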